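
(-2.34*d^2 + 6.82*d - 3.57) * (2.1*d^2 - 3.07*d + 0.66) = -4.914*d^4 + 21.5058*d^3 - 29.9788*d^2 + 15.4611*d - 2.3562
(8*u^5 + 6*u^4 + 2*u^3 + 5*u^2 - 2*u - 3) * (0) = 0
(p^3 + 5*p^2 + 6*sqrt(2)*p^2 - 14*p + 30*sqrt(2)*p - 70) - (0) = p^3 + 5*p^2 + 6*sqrt(2)*p^2 - 14*p + 30*sqrt(2)*p - 70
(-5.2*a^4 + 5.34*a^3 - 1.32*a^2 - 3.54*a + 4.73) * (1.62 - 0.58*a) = 3.016*a^5 - 11.5212*a^4 + 9.4164*a^3 - 0.0852000000000004*a^2 - 8.4782*a + 7.6626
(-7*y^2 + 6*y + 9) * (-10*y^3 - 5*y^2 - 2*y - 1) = 70*y^5 - 25*y^4 - 106*y^3 - 50*y^2 - 24*y - 9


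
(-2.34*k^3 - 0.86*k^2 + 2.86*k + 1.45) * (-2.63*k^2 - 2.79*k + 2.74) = 6.1542*k^5 + 8.7904*k^4 - 11.534*k^3 - 14.1493*k^2 + 3.7909*k + 3.973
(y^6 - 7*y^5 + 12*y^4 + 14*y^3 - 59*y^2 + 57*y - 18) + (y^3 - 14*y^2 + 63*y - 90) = y^6 - 7*y^5 + 12*y^4 + 15*y^3 - 73*y^2 + 120*y - 108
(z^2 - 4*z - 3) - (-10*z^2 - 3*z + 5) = 11*z^2 - z - 8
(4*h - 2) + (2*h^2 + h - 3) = 2*h^2 + 5*h - 5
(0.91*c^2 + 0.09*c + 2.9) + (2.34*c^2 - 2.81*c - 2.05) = 3.25*c^2 - 2.72*c + 0.85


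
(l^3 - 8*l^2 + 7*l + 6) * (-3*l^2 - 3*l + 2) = -3*l^5 + 21*l^4 + 5*l^3 - 55*l^2 - 4*l + 12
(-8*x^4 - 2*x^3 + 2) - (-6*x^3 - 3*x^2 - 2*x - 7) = -8*x^4 + 4*x^3 + 3*x^2 + 2*x + 9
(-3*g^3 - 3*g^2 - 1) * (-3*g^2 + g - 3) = 9*g^5 + 6*g^4 + 6*g^3 + 12*g^2 - g + 3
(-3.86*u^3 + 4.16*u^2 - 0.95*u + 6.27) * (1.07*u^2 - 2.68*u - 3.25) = -4.1302*u^5 + 14.796*u^4 + 0.379699999999998*u^3 - 4.2651*u^2 - 13.7161*u - 20.3775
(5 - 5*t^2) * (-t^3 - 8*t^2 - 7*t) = 5*t^5 + 40*t^4 + 30*t^3 - 40*t^2 - 35*t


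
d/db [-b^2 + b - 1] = 1 - 2*b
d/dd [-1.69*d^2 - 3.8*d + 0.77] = -3.38*d - 3.8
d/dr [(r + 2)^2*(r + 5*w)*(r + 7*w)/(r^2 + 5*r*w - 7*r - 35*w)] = (2*r^3 + 7*r^2*w - 17*r^2 - 98*r*w - 56*r - 224*w - 28)/(r^2 - 14*r + 49)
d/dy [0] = 0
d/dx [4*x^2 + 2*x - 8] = 8*x + 2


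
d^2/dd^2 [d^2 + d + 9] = 2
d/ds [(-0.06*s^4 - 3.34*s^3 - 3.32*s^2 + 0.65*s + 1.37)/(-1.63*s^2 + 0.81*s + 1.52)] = (0.1956*s^5 + 5.2984*s^4 - 5.7756*s^3 - 16.8601*s^2 - 5.6266*s - 0.1217)/(2.6569*s^4 - 2.6406*s^3 - 4.2991*s^2 + 2.4624*s + 2.3104)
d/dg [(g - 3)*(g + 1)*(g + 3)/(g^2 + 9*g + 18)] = (g^2 + 12*g - 9)/(g^2 + 12*g + 36)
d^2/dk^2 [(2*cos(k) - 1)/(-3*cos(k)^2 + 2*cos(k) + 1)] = 2*(81*(1 - cos(2*k))^2*cos(k)/4 - 3*(1 - cos(2*k))^2 - 127*cos(k)/4 - 7*cos(2*k)/2 + 81*cos(3*k)/4 - 9*cos(5*k)/2 + 39/2)/((cos(k) - 1)^3*(3*cos(k) + 1)^3)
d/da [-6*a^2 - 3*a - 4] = -12*a - 3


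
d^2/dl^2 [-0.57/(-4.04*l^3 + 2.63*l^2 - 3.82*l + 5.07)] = ((2.9982 - 13.8168*l)*(4.04*l^3 - 2.63*l^2 + 3.82*l - 5.07) + 0.57*(12.12*l^2 - 5.26*l + 3.82)*(24.24*l^2 - 10.52*l + 7.64))/(4.04*l^3 - 2.63*l^2 + 3.82*l - 5.07)^3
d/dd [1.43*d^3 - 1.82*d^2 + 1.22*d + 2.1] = 4.29*d^2 - 3.64*d + 1.22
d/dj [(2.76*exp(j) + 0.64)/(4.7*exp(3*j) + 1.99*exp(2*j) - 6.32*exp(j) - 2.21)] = (-(2.76*exp(j) + 0.64)*(14.1*exp(2*j) + 3.98*exp(j) - 6.32) + 12.972*exp(3*j) + 5.4924*exp(2*j) - 17.4432*exp(j) - 6.0996)*exp(j)/(4.7*exp(3*j) + 1.99*exp(2*j) - 6.32*exp(j) - 2.21)^2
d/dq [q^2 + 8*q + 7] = 2*q + 8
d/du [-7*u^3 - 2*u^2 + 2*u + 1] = -21*u^2 - 4*u + 2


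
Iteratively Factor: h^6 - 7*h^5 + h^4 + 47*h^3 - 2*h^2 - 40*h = (h - 5)*(h^5 - 2*h^4 - 9*h^3 + 2*h^2 + 8*h) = h*(h - 5)*(h^4 - 2*h^3 - 9*h^2 + 2*h + 8) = h*(h - 5)*(h + 2)*(h^3 - 4*h^2 - h + 4) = h*(h - 5)*(h + 1)*(h + 2)*(h^2 - 5*h + 4) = h*(h - 5)*(h - 4)*(h + 1)*(h + 2)*(h - 1)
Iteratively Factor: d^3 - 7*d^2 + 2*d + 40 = (d - 4)*(d^2 - 3*d - 10) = (d - 5)*(d - 4)*(d + 2)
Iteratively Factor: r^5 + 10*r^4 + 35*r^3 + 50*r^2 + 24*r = (r + 1)*(r^4 + 9*r^3 + 26*r^2 + 24*r) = (r + 1)*(r + 3)*(r^3 + 6*r^2 + 8*r) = (r + 1)*(r + 3)*(r + 4)*(r^2 + 2*r) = (r + 1)*(r + 2)*(r + 3)*(r + 4)*(r)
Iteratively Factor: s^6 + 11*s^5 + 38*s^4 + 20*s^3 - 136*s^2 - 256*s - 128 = (s + 1)*(s^5 + 10*s^4 + 28*s^3 - 8*s^2 - 128*s - 128) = (s + 1)*(s + 2)*(s^4 + 8*s^3 + 12*s^2 - 32*s - 64) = (s + 1)*(s + 2)*(s + 4)*(s^3 + 4*s^2 - 4*s - 16) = (s + 1)*(s + 2)*(s + 4)^2*(s^2 - 4) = (s + 1)*(s + 2)^2*(s + 4)^2*(s - 2)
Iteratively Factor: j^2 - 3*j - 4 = (j + 1)*(j - 4)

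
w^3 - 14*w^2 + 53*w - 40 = (w - 8)*(w - 5)*(w - 1)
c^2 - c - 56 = (c - 8)*(c + 7)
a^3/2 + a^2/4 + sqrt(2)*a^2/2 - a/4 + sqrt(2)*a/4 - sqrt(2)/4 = (a/2 + sqrt(2)/2)*(a - 1/2)*(a + 1)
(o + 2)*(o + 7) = o^2 + 9*o + 14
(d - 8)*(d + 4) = d^2 - 4*d - 32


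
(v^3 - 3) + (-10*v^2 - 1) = v^3 - 10*v^2 - 4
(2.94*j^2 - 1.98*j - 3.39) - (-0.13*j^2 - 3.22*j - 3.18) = 3.07*j^2 + 1.24*j - 0.21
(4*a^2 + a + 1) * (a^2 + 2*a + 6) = 4*a^4 + 9*a^3 + 27*a^2 + 8*a + 6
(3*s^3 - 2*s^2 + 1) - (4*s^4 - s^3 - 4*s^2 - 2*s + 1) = -4*s^4 + 4*s^3 + 2*s^2 + 2*s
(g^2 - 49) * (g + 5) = g^3 + 5*g^2 - 49*g - 245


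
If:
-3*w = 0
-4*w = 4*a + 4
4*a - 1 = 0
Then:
No Solution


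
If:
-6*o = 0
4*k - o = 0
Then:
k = 0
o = 0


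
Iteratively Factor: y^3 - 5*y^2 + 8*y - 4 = (y - 1)*(y^2 - 4*y + 4) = (y - 2)*(y - 1)*(y - 2)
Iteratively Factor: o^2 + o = (o)*(o + 1)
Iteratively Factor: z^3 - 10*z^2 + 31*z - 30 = (z - 2)*(z^2 - 8*z + 15) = (z - 3)*(z - 2)*(z - 5)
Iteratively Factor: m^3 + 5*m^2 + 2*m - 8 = (m - 1)*(m^2 + 6*m + 8) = (m - 1)*(m + 4)*(m + 2)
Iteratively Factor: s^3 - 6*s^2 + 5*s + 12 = (s - 4)*(s^2 - 2*s - 3) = (s - 4)*(s + 1)*(s - 3)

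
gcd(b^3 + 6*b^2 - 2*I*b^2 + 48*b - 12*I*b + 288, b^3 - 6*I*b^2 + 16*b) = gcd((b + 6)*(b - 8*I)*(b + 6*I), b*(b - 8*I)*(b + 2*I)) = b - 8*I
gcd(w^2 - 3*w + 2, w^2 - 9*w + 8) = w - 1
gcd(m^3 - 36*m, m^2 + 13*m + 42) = m + 6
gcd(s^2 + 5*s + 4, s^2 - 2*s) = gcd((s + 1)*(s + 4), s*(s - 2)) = 1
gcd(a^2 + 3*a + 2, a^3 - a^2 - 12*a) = 1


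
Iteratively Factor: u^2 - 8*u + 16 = (u - 4)*(u - 4)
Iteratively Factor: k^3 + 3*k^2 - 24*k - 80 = (k - 5)*(k^2 + 8*k + 16) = (k - 5)*(k + 4)*(k + 4)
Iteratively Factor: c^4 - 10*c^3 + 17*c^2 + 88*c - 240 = (c - 4)*(c^3 - 6*c^2 - 7*c + 60) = (c - 4)^2*(c^2 - 2*c - 15) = (c - 5)*(c - 4)^2*(c + 3)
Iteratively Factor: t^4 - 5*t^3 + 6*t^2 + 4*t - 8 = (t + 1)*(t^3 - 6*t^2 + 12*t - 8) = (t - 2)*(t + 1)*(t^2 - 4*t + 4) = (t - 2)^2*(t + 1)*(t - 2)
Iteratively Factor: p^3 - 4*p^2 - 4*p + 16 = (p + 2)*(p^2 - 6*p + 8) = (p - 4)*(p + 2)*(p - 2)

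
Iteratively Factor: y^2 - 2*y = (y)*(y - 2)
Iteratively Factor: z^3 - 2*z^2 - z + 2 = (z - 2)*(z^2 - 1) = (z - 2)*(z + 1)*(z - 1)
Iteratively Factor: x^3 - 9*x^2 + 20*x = (x - 5)*(x^2 - 4*x) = x*(x - 5)*(x - 4)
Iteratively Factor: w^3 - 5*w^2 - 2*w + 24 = (w - 4)*(w^2 - w - 6) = (w - 4)*(w + 2)*(w - 3)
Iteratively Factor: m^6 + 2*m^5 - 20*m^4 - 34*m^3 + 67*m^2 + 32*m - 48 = (m + 1)*(m^5 + m^4 - 21*m^3 - 13*m^2 + 80*m - 48) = (m - 1)*(m + 1)*(m^4 + 2*m^3 - 19*m^2 - 32*m + 48) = (m - 1)*(m + 1)*(m + 4)*(m^3 - 2*m^2 - 11*m + 12) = (m - 1)*(m + 1)*(m + 3)*(m + 4)*(m^2 - 5*m + 4) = (m - 1)^2*(m + 1)*(m + 3)*(m + 4)*(m - 4)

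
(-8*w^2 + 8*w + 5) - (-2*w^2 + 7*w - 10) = -6*w^2 + w + 15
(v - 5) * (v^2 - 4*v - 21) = v^3 - 9*v^2 - v + 105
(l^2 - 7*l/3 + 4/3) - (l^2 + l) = 4/3 - 10*l/3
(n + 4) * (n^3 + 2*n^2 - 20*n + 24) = n^4 + 6*n^3 - 12*n^2 - 56*n + 96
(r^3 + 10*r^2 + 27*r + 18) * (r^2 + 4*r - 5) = r^5 + 14*r^4 + 62*r^3 + 76*r^2 - 63*r - 90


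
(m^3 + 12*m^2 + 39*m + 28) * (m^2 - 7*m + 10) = m^5 + 5*m^4 - 35*m^3 - 125*m^2 + 194*m + 280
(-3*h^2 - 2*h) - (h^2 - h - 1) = -4*h^2 - h + 1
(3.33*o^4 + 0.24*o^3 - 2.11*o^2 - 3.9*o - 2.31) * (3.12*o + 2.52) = 10.3896*o^5 + 9.1404*o^4 - 5.9784*o^3 - 17.4852*o^2 - 17.0352*o - 5.8212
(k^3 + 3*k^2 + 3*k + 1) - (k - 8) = k^3 + 3*k^2 + 2*k + 9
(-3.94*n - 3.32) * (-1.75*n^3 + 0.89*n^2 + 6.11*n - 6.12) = 6.895*n^4 + 2.3034*n^3 - 27.0282*n^2 + 3.8276*n + 20.3184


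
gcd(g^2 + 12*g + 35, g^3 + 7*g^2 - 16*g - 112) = g + 7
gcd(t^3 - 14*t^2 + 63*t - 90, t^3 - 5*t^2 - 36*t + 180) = t^2 - 11*t + 30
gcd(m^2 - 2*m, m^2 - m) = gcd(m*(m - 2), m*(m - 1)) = m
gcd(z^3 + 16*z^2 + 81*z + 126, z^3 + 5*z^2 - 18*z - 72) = z^2 + 9*z + 18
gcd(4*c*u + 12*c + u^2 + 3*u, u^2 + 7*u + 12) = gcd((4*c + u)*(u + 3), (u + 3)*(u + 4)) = u + 3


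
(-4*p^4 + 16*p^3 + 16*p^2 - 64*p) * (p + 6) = -4*p^5 - 8*p^4 + 112*p^3 + 32*p^2 - 384*p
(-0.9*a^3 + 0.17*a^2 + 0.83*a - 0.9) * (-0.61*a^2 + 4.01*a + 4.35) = 0.549*a^5 - 3.7127*a^4 - 3.7396*a^3 + 4.6168*a^2 + 0.00149999999999961*a - 3.915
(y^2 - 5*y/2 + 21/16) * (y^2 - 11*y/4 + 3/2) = y^4 - 21*y^3/4 + 155*y^2/16 - 471*y/64 + 63/32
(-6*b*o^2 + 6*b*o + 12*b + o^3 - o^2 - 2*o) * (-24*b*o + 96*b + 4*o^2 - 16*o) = 144*b^2*o^3 - 720*b^2*o^2 + 288*b^2*o + 1152*b^2 - 48*b*o^4 + 240*b*o^3 - 96*b*o^2 - 384*b*o + 4*o^5 - 20*o^4 + 8*o^3 + 32*o^2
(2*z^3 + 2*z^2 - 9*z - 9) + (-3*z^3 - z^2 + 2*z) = -z^3 + z^2 - 7*z - 9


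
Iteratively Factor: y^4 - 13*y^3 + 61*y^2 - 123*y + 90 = (y - 3)*(y^3 - 10*y^2 + 31*y - 30) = (y - 3)*(y - 2)*(y^2 - 8*y + 15) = (y - 5)*(y - 3)*(y - 2)*(y - 3)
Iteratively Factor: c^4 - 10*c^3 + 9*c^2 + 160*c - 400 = (c - 5)*(c^3 - 5*c^2 - 16*c + 80) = (c - 5)*(c - 4)*(c^2 - c - 20) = (c - 5)*(c - 4)*(c + 4)*(c - 5)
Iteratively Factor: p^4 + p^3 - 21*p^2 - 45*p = (p + 3)*(p^3 - 2*p^2 - 15*p) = (p - 5)*(p + 3)*(p^2 + 3*p) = (p - 5)*(p + 3)^2*(p)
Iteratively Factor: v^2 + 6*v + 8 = (v + 2)*(v + 4)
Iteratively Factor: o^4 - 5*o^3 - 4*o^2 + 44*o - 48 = (o - 4)*(o^3 - o^2 - 8*o + 12) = (o - 4)*(o - 2)*(o^2 + o - 6) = (o - 4)*(o - 2)*(o + 3)*(o - 2)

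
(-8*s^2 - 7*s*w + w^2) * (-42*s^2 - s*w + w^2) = 336*s^4 + 302*s^3*w - 43*s^2*w^2 - 8*s*w^3 + w^4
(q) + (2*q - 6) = 3*q - 6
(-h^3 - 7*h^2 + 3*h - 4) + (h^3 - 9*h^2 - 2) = -16*h^2 + 3*h - 6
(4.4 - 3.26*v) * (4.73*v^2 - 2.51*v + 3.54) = -15.4198*v^3 + 28.9946*v^2 - 22.5844*v + 15.576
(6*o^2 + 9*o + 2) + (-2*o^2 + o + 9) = 4*o^2 + 10*o + 11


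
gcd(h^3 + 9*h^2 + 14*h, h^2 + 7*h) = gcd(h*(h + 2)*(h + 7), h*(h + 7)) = h^2 + 7*h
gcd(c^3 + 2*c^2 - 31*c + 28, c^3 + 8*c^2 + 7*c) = c + 7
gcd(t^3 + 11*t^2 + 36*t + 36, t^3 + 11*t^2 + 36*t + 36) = t^3 + 11*t^2 + 36*t + 36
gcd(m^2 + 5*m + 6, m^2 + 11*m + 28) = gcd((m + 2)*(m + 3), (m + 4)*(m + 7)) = 1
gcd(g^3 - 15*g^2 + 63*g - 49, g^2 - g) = g - 1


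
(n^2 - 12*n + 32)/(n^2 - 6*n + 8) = (n - 8)/(n - 2)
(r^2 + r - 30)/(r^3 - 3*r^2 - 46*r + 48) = (r - 5)/(r^2 - 9*r + 8)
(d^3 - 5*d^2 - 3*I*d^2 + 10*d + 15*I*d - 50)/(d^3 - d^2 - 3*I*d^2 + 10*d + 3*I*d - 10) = (d - 5)/(d - 1)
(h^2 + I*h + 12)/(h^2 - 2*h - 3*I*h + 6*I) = (h + 4*I)/(h - 2)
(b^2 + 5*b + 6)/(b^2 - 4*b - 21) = (b + 2)/(b - 7)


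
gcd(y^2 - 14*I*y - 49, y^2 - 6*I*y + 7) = y - 7*I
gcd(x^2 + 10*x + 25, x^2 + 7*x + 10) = x + 5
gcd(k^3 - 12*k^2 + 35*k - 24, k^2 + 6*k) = 1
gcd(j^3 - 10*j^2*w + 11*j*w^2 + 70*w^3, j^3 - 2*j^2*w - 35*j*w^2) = -j + 7*w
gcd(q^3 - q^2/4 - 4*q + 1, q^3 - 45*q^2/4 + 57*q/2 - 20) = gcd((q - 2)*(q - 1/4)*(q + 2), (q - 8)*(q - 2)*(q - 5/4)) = q - 2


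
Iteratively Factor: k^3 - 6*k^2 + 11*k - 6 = (k - 1)*(k^2 - 5*k + 6) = (k - 2)*(k - 1)*(k - 3)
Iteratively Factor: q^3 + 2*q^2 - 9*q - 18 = (q - 3)*(q^2 + 5*q + 6) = (q - 3)*(q + 3)*(q + 2)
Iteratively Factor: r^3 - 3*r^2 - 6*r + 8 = (r - 4)*(r^2 + r - 2) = (r - 4)*(r + 2)*(r - 1)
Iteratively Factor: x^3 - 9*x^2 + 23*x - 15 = (x - 5)*(x^2 - 4*x + 3) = (x - 5)*(x - 1)*(x - 3)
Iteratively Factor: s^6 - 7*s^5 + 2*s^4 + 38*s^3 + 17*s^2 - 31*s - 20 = (s + 1)*(s^5 - 8*s^4 + 10*s^3 + 28*s^2 - 11*s - 20) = (s + 1)^2*(s^4 - 9*s^3 + 19*s^2 + 9*s - 20) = (s - 4)*(s + 1)^2*(s^3 - 5*s^2 - s + 5) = (s - 5)*(s - 4)*(s + 1)^2*(s^2 - 1) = (s - 5)*(s - 4)*(s + 1)^3*(s - 1)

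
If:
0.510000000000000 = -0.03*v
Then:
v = -17.00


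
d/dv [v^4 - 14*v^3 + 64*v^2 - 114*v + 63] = 4*v^3 - 42*v^2 + 128*v - 114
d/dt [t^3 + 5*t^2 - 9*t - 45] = 3*t^2 + 10*t - 9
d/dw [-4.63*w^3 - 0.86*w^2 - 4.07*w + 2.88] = -13.89*w^2 - 1.72*w - 4.07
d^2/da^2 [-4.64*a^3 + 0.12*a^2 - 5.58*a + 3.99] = 0.24 - 27.84*a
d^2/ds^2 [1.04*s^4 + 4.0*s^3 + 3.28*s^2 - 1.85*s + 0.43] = 12.48*s^2 + 24.0*s + 6.56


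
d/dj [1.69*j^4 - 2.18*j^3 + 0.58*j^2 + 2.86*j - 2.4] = 6.76*j^3 - 6.54*j^2 + 1.16*j + 2.86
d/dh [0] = 0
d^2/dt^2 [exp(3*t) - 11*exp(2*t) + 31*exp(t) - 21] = (9*exp(2*t) - 44*exp(t) + 31)*exp(t)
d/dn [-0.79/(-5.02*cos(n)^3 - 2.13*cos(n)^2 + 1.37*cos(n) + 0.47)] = (11.8974*cos(n)^2 + 3.3654*cos(n) - 1.0823)*sin(n)/(5.02*cos(n)^3 + 2.13*cos(n)^2 - 1.37*cos(n) - 0.47)^2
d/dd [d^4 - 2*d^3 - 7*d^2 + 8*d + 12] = 4*d^3 - 6*d^2 - 14*d + 8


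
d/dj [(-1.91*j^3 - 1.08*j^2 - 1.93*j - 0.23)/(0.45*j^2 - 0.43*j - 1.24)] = (-0.8595*j^4 + 1.6426*j^3 + 8.4381*j^2 + 2.8854*j + 2.2943)/(0.2025*j^4 - 0.387*j^3 - 0.9311*j^2 + 1.0664*j + 1.5376)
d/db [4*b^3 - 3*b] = 12*b^2 - 3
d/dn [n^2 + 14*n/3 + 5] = 2*n + 14/3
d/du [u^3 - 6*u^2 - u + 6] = 3*u^2 - 12*u - 1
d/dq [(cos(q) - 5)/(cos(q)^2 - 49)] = (cos(q)^2 - 10*cos(q) + 49)*sin(q)/(cos(q)^2 - 49)^2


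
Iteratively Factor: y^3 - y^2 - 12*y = (y)*(y^2 - y - 12) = y*(y + 3)*(y - 4)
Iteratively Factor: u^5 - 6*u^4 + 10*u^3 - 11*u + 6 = (u - 1)*(u^4 - 5*u^3 + 5*u^2 + 5*u - 6) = (u - 1)*(u + 1)*(u^3 - 6*u^2 + 11*u - 6) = (u - 3)*(u - 1)*(u + 1)*(u^2 - 3*u + 2) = (u - 3)*(u - 1)^2*(u + 1)*(u - 2)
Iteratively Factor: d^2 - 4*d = (d)*(d - 4)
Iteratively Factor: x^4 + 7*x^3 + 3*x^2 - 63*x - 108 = (x - 3)*(x^3 + 10*x^2 + 33*x + 36) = (x - 3)*(x + 3)*(x^2 + 7*x + 12) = (x - 3)*(x + 3)^2*(x + 4)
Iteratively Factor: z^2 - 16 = (z - 4)*(z + 4)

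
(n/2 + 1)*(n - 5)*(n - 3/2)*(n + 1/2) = n^4/2 - 2*n^3 - 31*n^2/8 + 49*n/8 + 15/4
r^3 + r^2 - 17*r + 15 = (r - 3)*(r - 1)*(r + 5)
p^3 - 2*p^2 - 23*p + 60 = (p - 4)*(p - 3)*(p + 5)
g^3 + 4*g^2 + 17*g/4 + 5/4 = (g + 1/2)*(g + 1)*(g + 5/2)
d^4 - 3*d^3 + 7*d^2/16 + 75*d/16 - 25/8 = (d - 2)*(d - 5/4)*(d - 1)*(d + 5/4)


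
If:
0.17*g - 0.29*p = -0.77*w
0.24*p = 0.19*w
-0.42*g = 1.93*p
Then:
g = 0.00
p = 0.00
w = 0.00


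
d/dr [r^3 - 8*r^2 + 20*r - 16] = 3*r^2 - 16*r + 20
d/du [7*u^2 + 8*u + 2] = 14*u + 8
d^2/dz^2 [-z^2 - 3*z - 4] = -2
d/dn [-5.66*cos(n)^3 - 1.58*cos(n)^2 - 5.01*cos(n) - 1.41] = (16.98*cos(n)^2 + 3.16*cos(n) + 5.01)*sin(n)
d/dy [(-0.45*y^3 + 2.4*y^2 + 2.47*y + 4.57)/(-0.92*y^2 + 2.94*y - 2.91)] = (0.414*y^4 - 2.646*y^3 + 13.2569*y^2 - 5.5592*y - 20.6235)/(0.8464*y^4 - 5.4096*y^3 + 13.998*y^2 - 17.1108*y + 8.4681)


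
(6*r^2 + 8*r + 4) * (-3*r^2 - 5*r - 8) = -18*r^4 - 54*r^3 - 100*r^2 - 84*r - 32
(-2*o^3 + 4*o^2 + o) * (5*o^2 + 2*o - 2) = -10*o^5 + 16*o^4 + 17*o^3 - 6*o^2 - 2*o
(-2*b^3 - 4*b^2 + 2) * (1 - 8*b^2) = 16*b^5 + 32*b^4 - 2*b^3 - 20*b^2 + 2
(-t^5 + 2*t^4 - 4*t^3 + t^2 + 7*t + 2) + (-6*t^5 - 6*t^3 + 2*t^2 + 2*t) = -7*t^5 + 2*t^4 - 10*t^3 + 3*t^2 + 9*t + 2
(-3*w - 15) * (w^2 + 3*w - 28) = -3*w^3 - 24*w^2 + 39*w + 420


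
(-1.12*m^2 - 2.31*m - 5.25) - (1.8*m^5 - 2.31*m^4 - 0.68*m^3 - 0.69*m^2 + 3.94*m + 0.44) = -1.8*m^5 + 2.31*m^4 + 0.68*m^3 - 0.43*m^2 - 6.25*m - 5.69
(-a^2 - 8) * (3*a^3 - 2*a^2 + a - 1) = -3*a^5 + 2*a^4 - 25*a^3 + 17*a^2 - 8*a + 8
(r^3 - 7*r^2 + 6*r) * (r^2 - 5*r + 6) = r^5 - 12*r^4 + 47*r^3 - 72*r^2 + 36*r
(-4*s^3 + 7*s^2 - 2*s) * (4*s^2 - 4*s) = -16*s^5 + 44*s^4 - 36*s^3 + 8*s^2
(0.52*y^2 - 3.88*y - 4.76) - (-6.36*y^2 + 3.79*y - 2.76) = 6.88*y^2 - 7.67*y - 2.0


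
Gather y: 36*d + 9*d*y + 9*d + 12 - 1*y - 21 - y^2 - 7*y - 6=45*d - y^2 + y*(9*d - 8) - 15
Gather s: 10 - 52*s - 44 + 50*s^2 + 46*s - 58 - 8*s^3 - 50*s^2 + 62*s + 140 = -8*s^3 + 56*s + 48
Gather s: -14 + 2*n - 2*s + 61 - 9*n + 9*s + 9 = -7*n + 7*s + 56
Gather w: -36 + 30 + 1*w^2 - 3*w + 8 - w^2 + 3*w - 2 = 0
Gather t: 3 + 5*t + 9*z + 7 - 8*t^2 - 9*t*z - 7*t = -8*t^2 + t*(-9*z - 2) + 9*z + 10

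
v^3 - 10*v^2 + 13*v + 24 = (v - 8)*(v - 3)*(v + 1)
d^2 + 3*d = d*(d + 3)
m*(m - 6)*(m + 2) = m^3 - 4*m^2 - 12*m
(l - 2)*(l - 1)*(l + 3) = l^3 - 7*l + 6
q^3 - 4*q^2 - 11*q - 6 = (q - 6)*(q + 1)^2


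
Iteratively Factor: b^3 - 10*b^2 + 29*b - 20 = (b - 5)*(b^2 - 5*b + 4) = (b - 5)*(b - 1)*(b - 4)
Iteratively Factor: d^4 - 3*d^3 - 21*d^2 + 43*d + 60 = (d - 5)*(d^3 + 2*d^2 - 11*d - 12) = (d - 5)*(d + 1)*(d^2 + d - 12) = (d - 5)*(d - 3)*(d + 1)*(d + 4)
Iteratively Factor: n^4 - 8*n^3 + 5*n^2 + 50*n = (n)*(n^3 - 8*n^2 + 5*n + 50) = n*(n - 5)*(n^2 - 3*n - 10) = n*(n - 5)^2*(n + 2)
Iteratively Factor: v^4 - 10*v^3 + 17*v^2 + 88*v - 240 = (v + 3)*(v^3 - 13*v^2 + 56*v - 80) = (v - 4)*(v + 3)*(v^2 - 9*v + 20) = (v - 5)*(v - 4)*(v + 3)*(v - 4)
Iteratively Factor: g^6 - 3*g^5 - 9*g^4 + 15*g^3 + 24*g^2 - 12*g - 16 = (g - 2)*(g^5 - g^4 - 11*g^3 - 7*g^2 + 10*g + 8) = (g - 2)*(g + 1)*(g^4 - 2*g^3 - 9*g^2 + 2*g + 8) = (g - 2)*(g + 1)^2*(g^3 - 3*g^2 - 6*g + 8) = (g - 2)*(g + 1)^2*(g + 2)*(g^2 - 5*g + 4) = (g - 2)*(g - 1)*(g + 1)^2*(g + 2)*(g - 4)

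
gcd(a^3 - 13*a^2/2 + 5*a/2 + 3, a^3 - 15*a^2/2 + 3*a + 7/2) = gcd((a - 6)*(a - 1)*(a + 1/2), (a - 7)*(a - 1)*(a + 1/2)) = a^2 - a/2 - 1/2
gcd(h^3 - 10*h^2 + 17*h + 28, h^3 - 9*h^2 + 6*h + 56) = h^2 - 11*h + 28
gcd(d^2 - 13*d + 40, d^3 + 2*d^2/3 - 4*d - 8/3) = 1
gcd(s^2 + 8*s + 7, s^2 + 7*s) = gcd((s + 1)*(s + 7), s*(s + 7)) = s + 7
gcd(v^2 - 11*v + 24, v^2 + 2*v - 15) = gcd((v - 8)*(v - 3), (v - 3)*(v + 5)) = v - 3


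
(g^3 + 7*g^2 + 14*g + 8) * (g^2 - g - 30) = g^5 + 6*g^4 - 23*g^3 - 216*g^2 - 428*g - 240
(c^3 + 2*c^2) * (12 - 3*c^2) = -3*c^5 - 6*c^4 + 12*c^3 + 24*c^2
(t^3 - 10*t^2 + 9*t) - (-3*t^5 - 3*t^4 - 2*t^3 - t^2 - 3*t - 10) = 3*t^5 + 3*t^4 + 3*t^3 - 9*t^2 + 12*t + 10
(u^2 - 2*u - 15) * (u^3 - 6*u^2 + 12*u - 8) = u^5 - 8*u^4 + 9*u^3 + 58*u^2 - 164*u + 120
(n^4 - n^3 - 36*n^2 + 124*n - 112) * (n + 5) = n^5 + 4*n^4 - 41*n^3 - 56*n^2 + 508*n - 560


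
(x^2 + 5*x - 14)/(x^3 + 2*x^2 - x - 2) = (x^2 + 5*x - 14)/(x^3 + 2*x^2 - x - 2)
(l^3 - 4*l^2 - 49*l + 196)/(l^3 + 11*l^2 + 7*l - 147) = (l^2 - 11*l + 28)/(l^2 + 4*l - 21)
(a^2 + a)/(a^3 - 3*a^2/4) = 4*(a + 1)/(a*(4*a - 3))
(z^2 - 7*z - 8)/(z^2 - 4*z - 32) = (z + 1)/(z + 4)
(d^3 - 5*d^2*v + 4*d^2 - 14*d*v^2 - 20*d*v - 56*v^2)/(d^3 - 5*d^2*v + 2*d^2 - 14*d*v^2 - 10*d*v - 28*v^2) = (d + 4)/(d + 2)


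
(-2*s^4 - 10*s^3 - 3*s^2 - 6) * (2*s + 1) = -4*s^5 - 22*s^4 - 16*s^3 - 3*s^2 - 12*s - 6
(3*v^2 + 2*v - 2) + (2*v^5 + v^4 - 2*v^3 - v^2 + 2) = 2*v^5 + v^4 - 2*v^3 + 2*v^2 + 2*v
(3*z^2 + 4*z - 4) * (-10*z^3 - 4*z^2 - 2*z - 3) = -30*z^5 - 52*z^4 + 18*z^3 - z^2 - 4*z + 12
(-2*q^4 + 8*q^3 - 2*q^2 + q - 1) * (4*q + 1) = -8*q^5 + 30*q^4 + 2*q^2 - 3*q - 1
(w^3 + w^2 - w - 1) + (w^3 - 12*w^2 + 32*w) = 2*w^3 - 11*w^2 + 31*w - 1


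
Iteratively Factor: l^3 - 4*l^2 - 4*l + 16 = (l - 2)*(l^2 - 2*l - 8) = (l - 4)*(l - 2)*(l + 2)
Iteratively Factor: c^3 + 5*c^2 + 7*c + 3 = (c + 1)*(c^2 + 4*c + 3) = (c + 1)^2*(c + 3)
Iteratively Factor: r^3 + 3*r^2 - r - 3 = (r + 3)*(r^2 - 1) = (r + 1)*(r + 3)*(r - 1)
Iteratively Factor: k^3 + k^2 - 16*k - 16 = (k + 1)*(k^2 - 16) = (k + 1)*(k + 4)*(k - 4)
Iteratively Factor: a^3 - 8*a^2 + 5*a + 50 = (a - 5)*(a^2 - 3*a - 10) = (a - 5)*(a + 2)*(a - 5)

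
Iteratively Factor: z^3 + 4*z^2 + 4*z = (z + 2)*(z^2 + 2*z) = (z + 2)^2*(z)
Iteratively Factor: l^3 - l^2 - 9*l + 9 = (l - 3)*(l^2 + 2*l - 3) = (l - 3)*(l + 3)*(l - 1)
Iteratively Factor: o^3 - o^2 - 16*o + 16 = (o - 1)*(o^2 - 16) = (o - 1)*(o + 4)*(o - 4)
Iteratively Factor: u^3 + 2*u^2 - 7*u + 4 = (u - 1)*(u^2 + 3*u - 4) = (u - 1)*(u + 4)*(u - 1)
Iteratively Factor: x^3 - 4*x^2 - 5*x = (x)*(x^2 - 4*x - 5) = x*(x - 5)*(x + 1)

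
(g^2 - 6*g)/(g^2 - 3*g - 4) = g*(6 - g)/(-g^2 + 3*g + 4)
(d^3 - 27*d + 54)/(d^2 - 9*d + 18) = (d^2 + 3*d - 18)/(d - 6)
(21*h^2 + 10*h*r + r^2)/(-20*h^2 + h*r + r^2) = (21*h^2 + 10*h*r + r^2)/(-20*h^2 + h*r + r^2)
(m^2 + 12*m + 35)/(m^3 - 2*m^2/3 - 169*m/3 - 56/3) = 3*(m + 5)/(3*m^2 - 23*m - 8)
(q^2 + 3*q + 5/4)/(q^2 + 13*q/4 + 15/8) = 2*(2*q + 1)/(4*q + 3)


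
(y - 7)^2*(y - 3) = y^3 - 17*y^2 + 91*y - 147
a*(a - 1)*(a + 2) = a^3 + a^2 - 2*a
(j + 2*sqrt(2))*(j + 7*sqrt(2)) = j^2 + 9*sqrt(2)*j + 28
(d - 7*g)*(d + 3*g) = d^2 - 4*d*g - 21*g^2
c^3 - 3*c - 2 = (c - 2)*(c + 1)^2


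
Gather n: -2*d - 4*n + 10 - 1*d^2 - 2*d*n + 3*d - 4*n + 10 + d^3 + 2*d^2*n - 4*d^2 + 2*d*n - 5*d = d^3 - 5*d^2 - 4*d + n*(2*d^2 - 8) + 20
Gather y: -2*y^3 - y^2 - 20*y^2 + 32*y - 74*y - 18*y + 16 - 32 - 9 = -2*y^3 - 21*y^2 - 60*y - 25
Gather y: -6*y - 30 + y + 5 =-5*y - 25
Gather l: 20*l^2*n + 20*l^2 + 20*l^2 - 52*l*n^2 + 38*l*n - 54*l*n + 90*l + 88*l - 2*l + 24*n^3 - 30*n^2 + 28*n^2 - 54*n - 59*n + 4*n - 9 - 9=l^2*(20*n + 40) + l*(-52*n^2 - 16*n + 176) + 24*n^3 - 2*n^2 - 109*n - 18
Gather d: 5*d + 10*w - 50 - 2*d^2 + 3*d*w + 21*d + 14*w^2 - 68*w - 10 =-2*d^2 + d*(3*w + 26) + 14*w^2 - 58*w - 60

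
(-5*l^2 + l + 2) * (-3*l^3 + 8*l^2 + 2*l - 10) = 15*l^5 - 43*l^4 - 8*l^3 + 68*l^2 - 6*l - 20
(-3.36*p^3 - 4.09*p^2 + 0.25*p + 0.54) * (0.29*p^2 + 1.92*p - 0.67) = -0.9744*p^5 - 7.6373*p^4 - 5.5291*p^3 + 3.3769*p^2 + 0.8693*p - 0.3618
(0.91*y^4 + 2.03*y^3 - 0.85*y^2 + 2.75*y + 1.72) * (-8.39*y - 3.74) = -7.6349*y^5 - 20.4351*y^4 - 0.4607*y^3 - 19.8935*y^2 - 24.7158*y - 6.4328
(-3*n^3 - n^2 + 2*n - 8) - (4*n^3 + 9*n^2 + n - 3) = -7*n^3 - 10*n^2 + n - 5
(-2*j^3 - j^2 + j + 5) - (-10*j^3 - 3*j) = 8*j^3 - j^2 + 4*j + 5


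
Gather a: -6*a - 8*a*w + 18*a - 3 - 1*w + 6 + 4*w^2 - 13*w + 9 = a*(12 - 8*w) + 4*w^2 - 14*w + 12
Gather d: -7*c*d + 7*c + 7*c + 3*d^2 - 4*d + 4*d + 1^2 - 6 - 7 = -7*c*d + 14*c + 3*d^2 - 12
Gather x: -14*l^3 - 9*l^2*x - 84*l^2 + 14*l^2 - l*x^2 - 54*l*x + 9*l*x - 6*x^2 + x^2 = -14*l^3 - 70*l^2 + x^2*(-l - 5) + x*(-9*l^2 - 45*l)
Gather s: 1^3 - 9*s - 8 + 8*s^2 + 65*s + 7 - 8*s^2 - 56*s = 0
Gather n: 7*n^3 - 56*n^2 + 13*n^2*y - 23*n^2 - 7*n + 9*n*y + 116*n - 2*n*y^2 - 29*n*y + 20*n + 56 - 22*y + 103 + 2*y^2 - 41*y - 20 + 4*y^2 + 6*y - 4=7*n^3 + n^2*(13*y - 79) + n*(-2*y^2 - 20*y + 129) + 6*y^2 - 57*y + 135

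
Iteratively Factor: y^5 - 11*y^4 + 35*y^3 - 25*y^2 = (y - 5)*(y^4 - 6*y^3 + 5*y^2) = y*(y - 5)*(y^3 - 6*y^2 + 5*y) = y*(y - 5)*(y - 1)*(y^2 - 5*y) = y^2*(y - 5)*(y - 1)*(y - 5)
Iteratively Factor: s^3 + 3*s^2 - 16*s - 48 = (s + 4)*(s^2 - s - 12) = (s + 3)*(s + 4)*(s - 4)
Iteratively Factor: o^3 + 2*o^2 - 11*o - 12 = (o - 3)*(o^2 + 5*o + 4) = (o - 3)*(o + 1)*(o + 4)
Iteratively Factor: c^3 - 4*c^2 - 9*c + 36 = (c - 3)*(c^2 - c - 12) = (c - 4)*(c - 3)*(c + 3)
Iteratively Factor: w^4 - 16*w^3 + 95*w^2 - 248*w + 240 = (w - 3)*(w^3 - 13*w^2 + 56*w - 80) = (w - 5)*(w - 3)*(w^2 - 8*w + 16) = (w - 5)*(w - 4)*(w - 3)*(w - 4)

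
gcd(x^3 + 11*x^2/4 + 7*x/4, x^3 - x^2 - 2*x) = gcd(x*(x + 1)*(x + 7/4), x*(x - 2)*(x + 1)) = x^2 + x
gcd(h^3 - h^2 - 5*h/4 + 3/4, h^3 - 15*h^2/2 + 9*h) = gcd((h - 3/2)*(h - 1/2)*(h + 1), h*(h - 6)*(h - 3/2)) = h - 3/2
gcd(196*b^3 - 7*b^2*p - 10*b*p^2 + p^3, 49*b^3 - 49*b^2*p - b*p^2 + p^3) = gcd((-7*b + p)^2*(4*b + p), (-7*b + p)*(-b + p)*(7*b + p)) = -7*b + p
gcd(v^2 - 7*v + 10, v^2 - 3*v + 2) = v - 2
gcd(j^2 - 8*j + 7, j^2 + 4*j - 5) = j - 1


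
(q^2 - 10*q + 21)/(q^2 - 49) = (q - 3)/(q + 7)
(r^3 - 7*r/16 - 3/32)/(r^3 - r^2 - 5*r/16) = (4*r^2 - r - 3/2)/(r*(4*r - 5))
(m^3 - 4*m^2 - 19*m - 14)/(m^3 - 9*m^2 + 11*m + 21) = (m + 2)/(m - 3)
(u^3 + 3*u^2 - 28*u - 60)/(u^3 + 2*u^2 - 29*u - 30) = (u + 2)/(u + 1)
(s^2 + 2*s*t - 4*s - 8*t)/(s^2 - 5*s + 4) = (s + 2*t)/(s - 1)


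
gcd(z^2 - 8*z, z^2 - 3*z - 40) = z - 8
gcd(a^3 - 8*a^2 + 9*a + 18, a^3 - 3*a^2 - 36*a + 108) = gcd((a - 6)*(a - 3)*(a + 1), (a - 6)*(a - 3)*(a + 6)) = a^2 - 9*a + 18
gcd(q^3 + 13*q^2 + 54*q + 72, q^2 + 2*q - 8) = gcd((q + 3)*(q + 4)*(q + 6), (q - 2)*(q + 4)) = q + 4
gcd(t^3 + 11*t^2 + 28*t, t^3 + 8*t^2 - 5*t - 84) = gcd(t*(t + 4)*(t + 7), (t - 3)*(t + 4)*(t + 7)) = t^2 + 11*t + 28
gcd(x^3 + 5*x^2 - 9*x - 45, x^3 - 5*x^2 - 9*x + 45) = x^2 - 9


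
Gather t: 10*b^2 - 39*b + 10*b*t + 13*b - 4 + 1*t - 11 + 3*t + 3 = 10*b^2 - 26*b + t*(10*b + 4) - 12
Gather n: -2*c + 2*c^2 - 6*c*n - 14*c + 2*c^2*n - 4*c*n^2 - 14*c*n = 2*c^2 - 4*c*n^2 - 16*c + n*(2*c^2 - 20*c)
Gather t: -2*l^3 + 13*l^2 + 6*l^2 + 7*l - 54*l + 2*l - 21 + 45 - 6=-2*l^3 + 19*l^2 - 45*l + 18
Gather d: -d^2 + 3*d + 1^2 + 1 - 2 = -d^2 + 3*d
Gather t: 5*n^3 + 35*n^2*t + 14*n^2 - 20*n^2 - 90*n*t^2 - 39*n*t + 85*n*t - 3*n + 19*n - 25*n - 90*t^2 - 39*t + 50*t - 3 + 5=5*n^3 - 6*n^2 - 9*n + t^2*(-90*n - 90) + t*(35*n^2 + 46*n + 11) + 2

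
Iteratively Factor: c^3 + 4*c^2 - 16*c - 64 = (c + 4)*(c^2 - 16) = (c + 4)^2*(c - 4)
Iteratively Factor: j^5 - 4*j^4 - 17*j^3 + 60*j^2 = (j + 4)*(j^4 - 8*j^3 + 15*j^2) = j*(j + 4)*(j^3 - 8*j^2 + 15*j) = j^2*(j + 4)*(j^2 - 8*j + 15) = j^2*(j - 3)*(j + 4)*(j - 5)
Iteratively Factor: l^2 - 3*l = (l - 3)*(l)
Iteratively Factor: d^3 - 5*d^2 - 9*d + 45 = (d + 3)*(d^2 - 8*d + 15) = (d - 5)*(d + 3)*(d - 3)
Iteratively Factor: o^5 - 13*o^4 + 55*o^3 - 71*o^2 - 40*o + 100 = (o - 5)*(o^4 - 8*o^3 + 15*o^2 + 4*o - 20) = (o - 5)*(o - 2)*(o^3 - 6*o^2 + 3*o + 10) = (o - 5)*(o - 2)^2*(o^2 - 4*o - 5) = (o - 5)^2*(o - 2)^2*(o + 1)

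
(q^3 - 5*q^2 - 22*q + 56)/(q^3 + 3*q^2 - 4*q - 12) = (q^2 - 3*q - 28)/(q^2 + 5*q + 6)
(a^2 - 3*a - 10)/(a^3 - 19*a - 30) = 1/(a + 3)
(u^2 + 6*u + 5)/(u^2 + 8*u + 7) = (u + 5)/(u + 7)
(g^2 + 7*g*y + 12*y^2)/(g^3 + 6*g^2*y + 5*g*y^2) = (g^2 + 7*g*y + 12*y^2)/(g*(g^2 + 6*g*y + 5*y^2))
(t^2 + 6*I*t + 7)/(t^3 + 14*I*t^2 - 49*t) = (t - I)/(t*(t + 7*I))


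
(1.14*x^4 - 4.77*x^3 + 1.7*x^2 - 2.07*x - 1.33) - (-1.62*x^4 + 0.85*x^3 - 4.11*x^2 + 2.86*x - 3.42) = 2.76*x^4 - 5.62*x^3 + 5.81*x^2 - 4.93*x + 2.09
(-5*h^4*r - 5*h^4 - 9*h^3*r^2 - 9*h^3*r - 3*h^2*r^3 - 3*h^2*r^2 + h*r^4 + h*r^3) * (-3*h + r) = 15*h^5*r + 15*h^5 + 22*h^4*r^2 + 22*h^4*r - 6*h^2*r^4 - 6*h^2*r^3 + h*r^5 + h*r^4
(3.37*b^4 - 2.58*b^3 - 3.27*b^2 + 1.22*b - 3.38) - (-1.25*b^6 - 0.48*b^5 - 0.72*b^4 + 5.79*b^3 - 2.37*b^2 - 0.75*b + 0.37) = 1.25*b^6 + 0.48*b^5 + 4.09*b^4 - 8.37*b^3 - 0.9*b^2 + 1.97*b - 3.75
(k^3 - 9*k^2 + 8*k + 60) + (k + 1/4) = k^3 - 9*k^2 + 9*k + 241/4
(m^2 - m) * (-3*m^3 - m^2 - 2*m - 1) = -3*m^5 + 2*m^4 - m^3 + m^2 + m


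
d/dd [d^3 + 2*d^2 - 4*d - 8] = 3*d^2 + 4*d - 4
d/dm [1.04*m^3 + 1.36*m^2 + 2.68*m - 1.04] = 3.12*m^2 + 2.72*m + 2.68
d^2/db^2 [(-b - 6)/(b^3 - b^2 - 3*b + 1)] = 2*(-(b + 6)*(-3*b^2 + 2*b + 3)^2 + (3*b^2 - 2*b + (b + 6)*(3*b - 1) - 3)*(b^3 - b^2 - 3*b + 1))/(b^3 - b^2 - 3*b + 1)^3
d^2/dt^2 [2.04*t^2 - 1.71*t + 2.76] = 4.08000000000000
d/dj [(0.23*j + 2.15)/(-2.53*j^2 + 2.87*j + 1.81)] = (0.5819*j^2 + 10.879*j - 5.7542)/(6.4009*j^4 - 14.5222*j^3 - 0.9217*j^2 + 10.3894*j + 3.2761)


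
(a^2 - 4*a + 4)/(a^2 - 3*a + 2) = (a - 2)/(a - 1)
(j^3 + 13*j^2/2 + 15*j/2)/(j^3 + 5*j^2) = (j + 3/2)/j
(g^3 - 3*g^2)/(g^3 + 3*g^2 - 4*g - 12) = g^2*(g - 3)/(g^3 + 3*g^2 - 4*g - 12)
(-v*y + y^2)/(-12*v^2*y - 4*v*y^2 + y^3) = (v - y)/(12*v^2 + 4*v*y - y^2)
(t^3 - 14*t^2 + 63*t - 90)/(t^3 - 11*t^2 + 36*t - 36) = (t - 5)/(t - 2)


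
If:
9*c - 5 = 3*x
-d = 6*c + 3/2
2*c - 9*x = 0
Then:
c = 3/5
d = -51/10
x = 2/15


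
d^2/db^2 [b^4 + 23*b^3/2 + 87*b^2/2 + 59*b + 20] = 12*b^2 + 69*b + 87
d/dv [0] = 0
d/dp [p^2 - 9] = 2*p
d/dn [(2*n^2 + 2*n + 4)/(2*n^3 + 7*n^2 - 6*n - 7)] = 2*(-2*n^4 - 4*n^3 - 25*n^2 - 42*n + 5)/(4*n^6 + 28*n^5 + 25*n^4 - 112*n^3 - 62*n^2 + 84*n + 49)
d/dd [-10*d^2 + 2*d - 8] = 2 - 20*d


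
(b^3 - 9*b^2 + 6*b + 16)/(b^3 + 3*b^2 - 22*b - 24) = (b^2 - 10*b + 16)/(b^2 + 2*b - 24)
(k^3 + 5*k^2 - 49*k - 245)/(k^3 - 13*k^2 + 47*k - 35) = (k^2 + 12*k + 35)/(k^2 - 6*k + 5)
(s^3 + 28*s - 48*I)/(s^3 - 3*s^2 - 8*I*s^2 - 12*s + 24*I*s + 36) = (s^2 + 2*I*s + 24)/(s^2 + s*(-3 - 6*I) + 18*I)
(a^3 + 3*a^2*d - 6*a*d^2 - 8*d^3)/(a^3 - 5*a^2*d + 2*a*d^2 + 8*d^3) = (a + 4*d)/(a - 4*d)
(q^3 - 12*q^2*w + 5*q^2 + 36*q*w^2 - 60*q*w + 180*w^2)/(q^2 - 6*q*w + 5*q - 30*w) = q - 6*w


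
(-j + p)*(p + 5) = -j*p - 5*j + p^2 + 5*p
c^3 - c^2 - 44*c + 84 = (c - 6)*(c - 2)*(c + 7)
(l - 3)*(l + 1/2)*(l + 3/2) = l^3 - l^2 - 21*l/4 - 9/4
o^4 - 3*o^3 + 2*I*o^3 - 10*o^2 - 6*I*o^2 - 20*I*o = o*(o - 5)*(o + 2)*(o + 2*I)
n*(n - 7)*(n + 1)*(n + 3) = n^4 - 3*n^3 - 25*n^2 - 21*n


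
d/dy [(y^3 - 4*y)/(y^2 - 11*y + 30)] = (y^4 - 22*y^3 + 94*y^2 - 120)/(y^4 - 22*y^3 + 181*y^2 - 660*y + 900)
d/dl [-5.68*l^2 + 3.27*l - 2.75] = 3.27 - 11.36*l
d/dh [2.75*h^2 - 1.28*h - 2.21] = 5.5*h - 1.28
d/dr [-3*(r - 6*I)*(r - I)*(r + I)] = -9*r^2 + 36*I*r - 3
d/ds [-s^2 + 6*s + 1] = 6 - 2*s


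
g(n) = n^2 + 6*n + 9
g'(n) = 2*n + 6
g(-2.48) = 0.27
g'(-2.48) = 1.04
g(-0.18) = 7.95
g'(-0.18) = 5.64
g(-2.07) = 0.86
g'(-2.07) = 1.86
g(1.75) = 22.56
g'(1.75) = 9.50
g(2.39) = 29.05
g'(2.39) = 10.78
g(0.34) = 11.16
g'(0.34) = 6.68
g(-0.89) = 4.45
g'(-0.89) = 4.22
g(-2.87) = 0.02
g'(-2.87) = 0.26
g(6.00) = 81.00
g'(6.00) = 18.00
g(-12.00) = 81.00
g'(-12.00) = -18.00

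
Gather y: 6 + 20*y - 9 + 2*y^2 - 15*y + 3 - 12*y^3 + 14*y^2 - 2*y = -12*y^3 + 16*y^2 + 3*y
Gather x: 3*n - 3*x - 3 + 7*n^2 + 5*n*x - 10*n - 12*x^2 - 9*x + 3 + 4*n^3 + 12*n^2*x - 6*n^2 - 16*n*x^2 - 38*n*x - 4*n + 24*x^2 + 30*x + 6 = 4*n^3 + n^2 - 11*n + x^2*(12 - 16*n) + x*(12*n^2 - 33*n + 18) + 6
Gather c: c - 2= c - 2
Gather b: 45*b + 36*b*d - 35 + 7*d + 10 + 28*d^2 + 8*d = b*(36*d + 45) + 28*d^2 + 15*d - 25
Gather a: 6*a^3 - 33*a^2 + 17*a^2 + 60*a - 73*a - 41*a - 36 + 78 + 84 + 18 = 6*a^3 - 16*a^2 - 54*a + 144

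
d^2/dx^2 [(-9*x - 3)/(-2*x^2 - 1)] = 12*(6*x^3 + 6*x^2 - 9*x - 1)/(8*x^6 + 12*x^4 + 6*x^2 + 1)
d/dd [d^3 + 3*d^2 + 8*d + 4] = 3*d^2 + 6*d + 8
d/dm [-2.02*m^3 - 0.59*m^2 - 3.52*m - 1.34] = -6.06*m^2 - 1.18*m - 3.52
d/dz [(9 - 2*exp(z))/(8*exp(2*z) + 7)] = (16*exp(2*z) - 144*exp(z) - 14)*exp(z)/(64*exp(4*z) + 112*exp(2*z) + 49)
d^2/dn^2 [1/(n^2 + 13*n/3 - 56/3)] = 6*(-9*n^2 - 39*n + (6*n + 13)^2 + 168)/(3*n^2 + 13*n - 56)^3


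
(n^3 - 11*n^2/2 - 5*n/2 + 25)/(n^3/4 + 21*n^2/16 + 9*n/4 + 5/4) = 8*(2*n^2 - 15*n + 25)/(4*n^2 + 13*n + 10)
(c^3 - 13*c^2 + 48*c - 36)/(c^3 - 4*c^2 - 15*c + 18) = (c - 6)/(c + 3)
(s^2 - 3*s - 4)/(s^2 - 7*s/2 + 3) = 2*(s^2 - 3*s - 4)/(2*s^2 - 7*s + 6)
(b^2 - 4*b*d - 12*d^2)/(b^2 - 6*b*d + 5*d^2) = (b^2 - 4*b*d - 12*d^2)/(b^2 - 6*b*d + 5*d^2)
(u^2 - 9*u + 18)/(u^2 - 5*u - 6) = (u - 3)/(u + 1)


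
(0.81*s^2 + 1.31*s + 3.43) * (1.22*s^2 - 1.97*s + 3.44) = 0.9882*s^4 + 0.00249999999999995*s^3 + 4.3903*s^2 - 2.2507*s + 11.7992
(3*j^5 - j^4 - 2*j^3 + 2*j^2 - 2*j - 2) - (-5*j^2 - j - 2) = 3*j^5 - j^4 - 2*j^3 + 7*j^2 - j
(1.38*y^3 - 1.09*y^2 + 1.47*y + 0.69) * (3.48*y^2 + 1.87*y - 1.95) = 4.8024*y^5 - 1.2126*y^4 + 0.386299999999999*y^3 + 7.2756*y^2 - 1.5762*y - 1.3455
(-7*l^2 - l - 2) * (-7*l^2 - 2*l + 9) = 49*l^4 + 21*l^3 - 47*l^2 - 5*l - 18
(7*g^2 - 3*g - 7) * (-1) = -7*g^2 + 3*g + 7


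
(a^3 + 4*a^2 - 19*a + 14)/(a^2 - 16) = (a^3 + 4*a^2 - 19*a + 14)/(a^2 - 16)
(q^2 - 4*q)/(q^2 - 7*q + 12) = q/(q - 3)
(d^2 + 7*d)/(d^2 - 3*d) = (d + 7)/(d - 3)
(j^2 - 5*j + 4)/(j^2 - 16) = (j - 1)/(j + 4)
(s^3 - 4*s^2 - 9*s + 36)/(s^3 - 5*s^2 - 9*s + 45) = (s - 4)/(s - 5)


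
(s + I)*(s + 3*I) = s^2 + 4*I*s - 3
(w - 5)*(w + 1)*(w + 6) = w^3 + 2*w^2 - 29*w - 30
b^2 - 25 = (b - 5)*(b + 5)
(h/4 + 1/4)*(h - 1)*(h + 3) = h^3/4 + 3*h^2/4 - h/4 - 3/4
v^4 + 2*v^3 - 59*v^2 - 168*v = v*(v - 8)*(v + 3)*(v + 7)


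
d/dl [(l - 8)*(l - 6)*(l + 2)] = 3*l^2 - 24*l + 20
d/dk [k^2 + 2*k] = 2*k + 2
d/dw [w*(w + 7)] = 2*w + 7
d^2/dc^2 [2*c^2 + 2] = 4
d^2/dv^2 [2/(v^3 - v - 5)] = 4*(-3*v*(-v^3 + v + 5) - (3*v^2 - 1)^2)/(-v^3 + v + 5)^3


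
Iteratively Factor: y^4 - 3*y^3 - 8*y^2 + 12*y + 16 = (y - 4)*(y^3 + y^2 - 4*y - 4) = (y - 4)*(y - 2)*(y^2 + 3*y + 2) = (y - 4)*(y - 2)*(y + 1)*(y + 2)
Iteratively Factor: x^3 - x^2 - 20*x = (x - 5)*(x^2 + 4*x) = x*(x - 5)*(x + 4)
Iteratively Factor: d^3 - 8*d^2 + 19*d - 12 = (d - 3)*(d^2 - 5*d + 4) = (d - 3)*(d - 1)*(d - 4)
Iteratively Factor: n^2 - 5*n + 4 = (n - 4)*(n - 1)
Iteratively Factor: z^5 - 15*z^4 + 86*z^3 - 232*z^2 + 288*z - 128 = (z - 1)*(z^4 - 14*z^3 + 72*z^2 - 160*z + 128) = (z - 4)*(z - 1)*(z^3 - 10*z^2 + 32*z - 32) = (z - 4)*(z - 2)*(z - 1)*(z^2 - 8*z + 16) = (z - 4)^2*(z - 2)*(z - 1)*(z - 4)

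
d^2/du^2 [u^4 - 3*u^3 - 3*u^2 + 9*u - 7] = 12*u^2 - 18*u - 6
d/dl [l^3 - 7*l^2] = l*(3*l - 14)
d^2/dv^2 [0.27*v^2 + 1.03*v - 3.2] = 0.540000000000000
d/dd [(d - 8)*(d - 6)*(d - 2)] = 3*d^2 - 32*d + 76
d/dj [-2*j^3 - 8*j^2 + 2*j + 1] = -6*j^2 - 16*j + 2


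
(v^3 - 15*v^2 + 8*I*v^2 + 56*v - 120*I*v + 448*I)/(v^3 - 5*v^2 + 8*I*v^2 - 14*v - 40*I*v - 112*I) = (v - 8)/(v + 2)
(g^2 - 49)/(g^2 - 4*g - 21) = (g + 7)/(g + 3)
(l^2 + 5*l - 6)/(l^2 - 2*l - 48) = (l - 1)/(l - 8)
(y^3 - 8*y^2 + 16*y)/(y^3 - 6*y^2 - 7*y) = (-y^2 + 8*y - 16)/(-y^2 + 6*y + 7)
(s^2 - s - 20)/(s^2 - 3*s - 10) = (s + 4)/(s + 2)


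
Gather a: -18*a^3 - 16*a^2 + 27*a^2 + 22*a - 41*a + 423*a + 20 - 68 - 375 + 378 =-18*a^3 + 11*a^2 + 404*a - 45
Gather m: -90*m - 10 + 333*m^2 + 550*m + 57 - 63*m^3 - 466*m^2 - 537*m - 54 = -63*m^3 - 133*m^2 - 77*m - 7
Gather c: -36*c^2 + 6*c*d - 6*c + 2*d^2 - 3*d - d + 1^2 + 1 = -36*c^2 + c*(6*d - 6) + 2*d^2 - 4*d + 2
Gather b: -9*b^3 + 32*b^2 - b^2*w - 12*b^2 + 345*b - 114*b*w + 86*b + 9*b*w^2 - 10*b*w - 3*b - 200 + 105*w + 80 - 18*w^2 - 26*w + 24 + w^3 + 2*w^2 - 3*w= -9*b^3 + b^2*(20 - w) + b*(9*w^2 - 124*w + 428) + w^3 - 16*w^2 + 76*w - 96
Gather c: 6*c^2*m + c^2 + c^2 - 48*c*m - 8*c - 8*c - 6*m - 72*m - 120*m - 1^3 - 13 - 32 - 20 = c^2*(6*m + 2) + c*(-48*m - 16) - 198*m - 66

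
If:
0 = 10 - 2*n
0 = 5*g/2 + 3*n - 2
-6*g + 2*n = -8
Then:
No Solution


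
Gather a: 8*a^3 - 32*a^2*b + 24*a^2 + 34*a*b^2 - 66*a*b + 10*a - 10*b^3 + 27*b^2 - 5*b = 8*a^3 + a^2*(24 - 32*b) + a*(34*b^2 - 66*b + 10) - 10*b^3 + 27*b^2 - 5*b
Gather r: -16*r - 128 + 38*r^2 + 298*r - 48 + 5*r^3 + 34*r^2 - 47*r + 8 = 5*r^3 + 72*r^2 + 235*r - 168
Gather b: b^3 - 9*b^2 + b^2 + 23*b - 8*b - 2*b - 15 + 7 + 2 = b^3 - 8*b^2 + 13*b - 6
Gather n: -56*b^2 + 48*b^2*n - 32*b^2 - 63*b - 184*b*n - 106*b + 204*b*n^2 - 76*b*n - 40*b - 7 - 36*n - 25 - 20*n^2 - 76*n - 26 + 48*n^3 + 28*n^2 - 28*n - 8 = -88*b^2 - 209*b + 48*n^3 + n^2*(204*b + 8) + n*(48*b^2 - 260*b - 140) - 66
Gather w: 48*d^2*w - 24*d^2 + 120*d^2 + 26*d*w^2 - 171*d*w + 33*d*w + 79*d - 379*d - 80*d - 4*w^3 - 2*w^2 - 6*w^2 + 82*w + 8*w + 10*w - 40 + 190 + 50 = 96*d^2 - 380*d - 4*w^3 + w^2*(26*d - 8) + w*(48*d^2 - 138*d + 100) + 200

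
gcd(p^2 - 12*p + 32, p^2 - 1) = 1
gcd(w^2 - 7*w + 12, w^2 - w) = 1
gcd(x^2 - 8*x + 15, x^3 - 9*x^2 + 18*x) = x - 3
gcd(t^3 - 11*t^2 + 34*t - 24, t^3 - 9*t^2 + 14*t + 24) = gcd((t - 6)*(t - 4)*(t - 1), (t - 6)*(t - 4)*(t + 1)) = t^2 - 10*t + 24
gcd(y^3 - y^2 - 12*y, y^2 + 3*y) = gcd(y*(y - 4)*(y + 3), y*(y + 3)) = y^2 + 3*y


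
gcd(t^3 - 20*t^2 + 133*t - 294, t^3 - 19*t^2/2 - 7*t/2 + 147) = t^2 - 13*t + 42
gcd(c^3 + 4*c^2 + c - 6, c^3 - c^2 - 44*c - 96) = c + 3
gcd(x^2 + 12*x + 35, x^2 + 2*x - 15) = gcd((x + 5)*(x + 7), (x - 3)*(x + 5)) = x + 5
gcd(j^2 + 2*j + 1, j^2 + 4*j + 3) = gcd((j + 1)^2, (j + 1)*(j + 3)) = j + 1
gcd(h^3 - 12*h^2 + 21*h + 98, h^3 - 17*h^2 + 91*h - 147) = h^2 - 14*h + 49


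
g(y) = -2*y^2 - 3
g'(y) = -4*y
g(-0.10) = -3.02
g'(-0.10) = 0.40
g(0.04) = -3.00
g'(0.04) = -0.16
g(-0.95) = -4.80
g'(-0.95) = 3.80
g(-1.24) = -6.08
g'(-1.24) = 4.96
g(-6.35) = -83.64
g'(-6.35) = 25.40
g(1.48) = -7.38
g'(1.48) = -5.92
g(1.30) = -6.38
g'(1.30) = -5.20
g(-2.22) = -12.86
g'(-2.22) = 8.88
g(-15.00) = -453.00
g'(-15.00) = 60.00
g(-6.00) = -75.00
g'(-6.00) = 24.00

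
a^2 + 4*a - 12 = (a - 2)*(a + 6)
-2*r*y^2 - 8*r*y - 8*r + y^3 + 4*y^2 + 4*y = (-2*r + y)*(y + 2)^2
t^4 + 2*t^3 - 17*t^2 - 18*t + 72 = (t - 3)*(t - 2)*(t + 3)*(t + 4)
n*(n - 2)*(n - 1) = n^3 - 3*n^2 + 2*n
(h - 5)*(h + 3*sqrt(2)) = h^2 - 5*h + 3*sqrt(2)*h - 15*sqrt(2)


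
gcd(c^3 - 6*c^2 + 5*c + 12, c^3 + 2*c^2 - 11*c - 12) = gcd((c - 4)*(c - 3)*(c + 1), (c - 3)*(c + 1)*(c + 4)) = c^2 - 2*c - 3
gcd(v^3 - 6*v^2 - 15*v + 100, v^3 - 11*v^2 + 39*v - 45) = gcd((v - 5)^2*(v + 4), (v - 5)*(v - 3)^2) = v - 5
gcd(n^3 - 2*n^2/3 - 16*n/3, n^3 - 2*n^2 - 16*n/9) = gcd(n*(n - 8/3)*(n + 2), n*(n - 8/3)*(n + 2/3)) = n^2 - 8*n/3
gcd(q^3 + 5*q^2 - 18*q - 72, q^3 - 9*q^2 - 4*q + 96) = q^2 - q - 12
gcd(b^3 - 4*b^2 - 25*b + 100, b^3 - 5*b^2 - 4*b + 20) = b - 5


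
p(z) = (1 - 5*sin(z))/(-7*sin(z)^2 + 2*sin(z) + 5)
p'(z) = (1 - 5*sin(z))*(14*sin(z)*cos(z) - 2*cos(z))/(-7*sin(z)^2 + 2*sin(z) + 5)^2 - 5*cos(z)/(-7*sin(z)^2 + 2*sin(z) + 5) = (-35*sin(z)^2 + 14*sin(z) - 27)*cos(z)/((sin(z) - 1)^2*(7*sin(z) + 5)^2)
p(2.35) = -0.89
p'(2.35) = 2.95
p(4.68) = -1.50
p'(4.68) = 0.15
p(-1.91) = -1.84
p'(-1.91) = 2.45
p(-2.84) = 0.66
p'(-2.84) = 2.28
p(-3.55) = -0.21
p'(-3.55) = 1.12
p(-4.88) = -23.56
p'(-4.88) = -283.18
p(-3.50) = -0.16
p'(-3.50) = 1.06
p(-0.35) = 0.78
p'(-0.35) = -2.77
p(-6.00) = -0.08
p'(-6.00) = -0.99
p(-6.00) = -0.08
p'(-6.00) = -0.99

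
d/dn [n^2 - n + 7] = 2*n - 1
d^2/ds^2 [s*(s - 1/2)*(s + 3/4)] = 6*s + 1/2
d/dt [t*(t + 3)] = 2*t + 3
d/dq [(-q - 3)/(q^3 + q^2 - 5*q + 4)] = (-q^3 - q^2 + 5*q + (q + 3)*(3*q^2 + 2*q - 5) - 4)/(q^3 + q^2 - 5*q + 4)^2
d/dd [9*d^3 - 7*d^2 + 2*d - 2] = 27*d^2 - 14*d + 2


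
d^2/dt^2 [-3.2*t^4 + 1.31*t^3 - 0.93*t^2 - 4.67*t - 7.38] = -38.4*t^2 + 7.86*t - 1.86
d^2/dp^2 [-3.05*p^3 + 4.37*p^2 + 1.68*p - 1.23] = 8.74 - 18.3*p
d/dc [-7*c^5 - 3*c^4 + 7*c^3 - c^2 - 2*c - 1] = -35*c^4 - 12*c^3 + 21*c^2 - 2*c - 2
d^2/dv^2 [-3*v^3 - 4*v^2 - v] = -18*v - 8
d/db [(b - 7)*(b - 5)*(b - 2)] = 3*b^2 - 28*b + 59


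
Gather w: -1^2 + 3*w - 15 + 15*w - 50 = 18*w - 66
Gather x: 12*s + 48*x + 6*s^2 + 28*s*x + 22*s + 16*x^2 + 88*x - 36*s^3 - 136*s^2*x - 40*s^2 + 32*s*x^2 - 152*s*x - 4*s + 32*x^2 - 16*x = -36*s^3 - 34*s^2 + 30*s + x^2*(32*s + 48) + x*(-136*s^2 - 124*s + 120)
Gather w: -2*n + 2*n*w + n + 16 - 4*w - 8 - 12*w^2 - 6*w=-n - 12*w^2 + w*(2*n - 10) + 8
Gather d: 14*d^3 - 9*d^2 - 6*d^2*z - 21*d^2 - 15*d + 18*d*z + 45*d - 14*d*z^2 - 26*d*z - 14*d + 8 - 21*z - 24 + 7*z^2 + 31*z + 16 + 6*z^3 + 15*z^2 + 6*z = 14*d^3 + d^2*(-6*z - 30) + d*(-14*z^2 - 8*z + 16) + 6*z^3 + 22*z^2 + 16*z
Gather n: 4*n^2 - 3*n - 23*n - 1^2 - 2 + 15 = 4*n^2 - 26*n + 12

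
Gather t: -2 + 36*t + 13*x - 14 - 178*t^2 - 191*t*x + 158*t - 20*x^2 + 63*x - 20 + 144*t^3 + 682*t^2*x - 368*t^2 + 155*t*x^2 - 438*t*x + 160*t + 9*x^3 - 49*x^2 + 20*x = 144*t^3 + t^2*(682*x - 546) + t*(155*x^2 - 629*x + 354) + 9*x^3 - 69*x^2 + 96*x - 36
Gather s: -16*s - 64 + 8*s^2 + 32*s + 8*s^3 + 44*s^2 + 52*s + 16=8*s^3 + 52*s^2 + 68*s - 48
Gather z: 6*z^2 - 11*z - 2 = 6*z^2 - 11*z - 2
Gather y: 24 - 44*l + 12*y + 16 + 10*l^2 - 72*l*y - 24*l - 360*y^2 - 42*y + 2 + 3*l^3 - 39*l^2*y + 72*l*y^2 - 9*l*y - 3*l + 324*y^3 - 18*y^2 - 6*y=3*l^3 + 10*l^2 - 71*l + 324*y^3 + y^2*(72*l - 378) + y*(-39*l^2 - 81*l - 36) + 42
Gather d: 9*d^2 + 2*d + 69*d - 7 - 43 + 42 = 9*d^2 + 71*d - 8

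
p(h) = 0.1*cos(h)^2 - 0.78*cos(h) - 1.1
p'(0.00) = 0.00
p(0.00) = -1.78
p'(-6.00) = 0.16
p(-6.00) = -1.76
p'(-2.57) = -0.51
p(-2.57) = -0.37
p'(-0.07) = -0.04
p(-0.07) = -1.78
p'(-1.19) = -0.66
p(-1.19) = -1.38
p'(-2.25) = -0.70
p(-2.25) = -0.57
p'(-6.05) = 0.14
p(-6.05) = -1.76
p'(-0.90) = -0.51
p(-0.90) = -1.55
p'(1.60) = 0.79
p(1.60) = -1.08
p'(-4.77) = 0.77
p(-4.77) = -1.14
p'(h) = -0.2*sin(h)*cos(h) + 0.78*sin(h)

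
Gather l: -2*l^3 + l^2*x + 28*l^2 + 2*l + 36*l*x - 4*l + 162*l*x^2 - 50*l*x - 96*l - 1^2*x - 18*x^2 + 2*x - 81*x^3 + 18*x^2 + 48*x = -2*l^3 + l^2*(x + 28) + l*(162*x^2 - 14*x - 98) - 81*x^3 + 49*x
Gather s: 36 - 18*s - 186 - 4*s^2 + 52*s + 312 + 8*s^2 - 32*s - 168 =4*s^2 + 2*s - 6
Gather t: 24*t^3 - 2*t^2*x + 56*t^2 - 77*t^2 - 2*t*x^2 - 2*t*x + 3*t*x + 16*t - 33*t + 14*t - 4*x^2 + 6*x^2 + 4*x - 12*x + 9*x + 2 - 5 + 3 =24*t^3 + t^2*(-2*x - 21) + t*(-2*x^2 + x - 3) + 2*x^2 + x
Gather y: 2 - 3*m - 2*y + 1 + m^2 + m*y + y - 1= m^2 - 3*m + y*(m - 1) + 2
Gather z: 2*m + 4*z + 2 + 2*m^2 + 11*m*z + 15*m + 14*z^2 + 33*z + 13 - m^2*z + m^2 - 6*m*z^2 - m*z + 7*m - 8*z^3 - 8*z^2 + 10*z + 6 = 3*m^2 + 24*m - 8*z^3 + z^2*(6 - 6*m) + z*(-m^2 + 10*m + 47) + 21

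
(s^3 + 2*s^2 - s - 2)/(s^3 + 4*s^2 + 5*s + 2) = (s - 1)/(s + 1)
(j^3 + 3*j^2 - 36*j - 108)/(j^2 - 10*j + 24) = (j^2 + 9*j + 18)/(j - 4)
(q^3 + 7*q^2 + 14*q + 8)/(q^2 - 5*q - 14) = (q^2 + 5*q + 4)/(q - 7)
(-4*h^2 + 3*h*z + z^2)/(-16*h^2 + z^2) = (-h + z)/(-4*h + z)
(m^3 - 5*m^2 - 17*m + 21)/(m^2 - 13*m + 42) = (m^2 + 2*m - 3)/(m - 6)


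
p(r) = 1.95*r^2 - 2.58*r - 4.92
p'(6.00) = 20.82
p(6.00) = 49.80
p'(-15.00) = -61.08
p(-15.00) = 472.53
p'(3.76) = 12.08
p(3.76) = 12.95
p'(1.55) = 3.46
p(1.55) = -4.23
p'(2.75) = 8.14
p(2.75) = 2.73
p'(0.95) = 1.12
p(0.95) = -5.61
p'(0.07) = -2.31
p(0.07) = -5.09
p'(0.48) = -0.71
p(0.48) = -5.71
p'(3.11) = 9.55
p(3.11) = 5.92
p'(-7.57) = -32.10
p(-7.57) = 126.36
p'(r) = 3.9*r - 2.58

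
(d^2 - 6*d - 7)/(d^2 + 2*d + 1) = (d - 7)/(d + 1)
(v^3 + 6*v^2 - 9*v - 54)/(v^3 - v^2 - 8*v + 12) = (v^2 + 3*v - 18)/(v^2 - 4*v + 4)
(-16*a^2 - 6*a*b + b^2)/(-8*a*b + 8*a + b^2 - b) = (2*a + b)/(b - 1)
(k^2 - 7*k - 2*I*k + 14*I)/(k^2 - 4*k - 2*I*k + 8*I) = (k - 7)/(k - 4)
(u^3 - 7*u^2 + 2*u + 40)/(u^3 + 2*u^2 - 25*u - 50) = (u - 4)/(u + 5)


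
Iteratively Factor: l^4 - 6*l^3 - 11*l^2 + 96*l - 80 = (l - 1)*(l^3 - 5*l^2 - 16*l + 80) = (l - 4)*(l - 1)*(l^2 - l - 20) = (l - 5)*(l - 4)*(l - 1)*(l + 4)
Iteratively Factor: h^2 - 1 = (h + 1)*(h - 1)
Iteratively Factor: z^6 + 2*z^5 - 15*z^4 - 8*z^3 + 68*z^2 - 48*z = (z - 2)*(z^5 + 4*z^4 - 7*z^3 - 22*z^2 + 24*z) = (z - 2)*(z + 4)*(z^4 - 7*z^2 + 6*z) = z*(z - 2)*(z + 4)*(z^3 - 7*z + 6) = z*(z - 2)*(z + 3)*(z + 4)*(z^2 - 3*z + 2) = z*(z - 2)^2*(z + 3)*(z + 4)*(z - 1)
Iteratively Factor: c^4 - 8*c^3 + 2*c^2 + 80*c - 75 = (c + 3)*(c^3 - 11*c^2 + 35*c - 25) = (c - 5)*(c + 3)*(c^2 - 6*c + 5) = (c - 5)*(c - 1)*(c + 3)*(c - 5)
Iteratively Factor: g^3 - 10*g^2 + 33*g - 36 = (g - 4)*(g^2 - 6*g + 9) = (g - 4)*(g - 3)*(g - 3)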